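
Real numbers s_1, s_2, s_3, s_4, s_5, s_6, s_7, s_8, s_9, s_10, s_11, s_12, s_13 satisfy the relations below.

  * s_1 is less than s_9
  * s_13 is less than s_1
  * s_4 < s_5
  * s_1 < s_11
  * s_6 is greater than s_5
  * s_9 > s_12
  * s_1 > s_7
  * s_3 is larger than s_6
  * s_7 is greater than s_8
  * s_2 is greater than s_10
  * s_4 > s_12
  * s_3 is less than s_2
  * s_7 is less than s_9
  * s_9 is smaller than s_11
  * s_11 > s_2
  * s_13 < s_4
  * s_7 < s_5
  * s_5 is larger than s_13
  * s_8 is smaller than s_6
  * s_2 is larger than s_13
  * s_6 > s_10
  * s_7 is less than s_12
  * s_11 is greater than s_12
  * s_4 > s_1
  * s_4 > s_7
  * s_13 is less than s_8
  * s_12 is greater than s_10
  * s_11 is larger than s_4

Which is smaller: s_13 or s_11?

s_13 < s_8 < s_7 < s_1 < s_4 < s_5 < s_6 < s_3 < s_2 < s_11, by transitivity through s_8, s_7, s_1, s_4, s_5, s_6, s_3, s_2.
So s_13 < s_11; s_13 is the smaller of the two.

s_13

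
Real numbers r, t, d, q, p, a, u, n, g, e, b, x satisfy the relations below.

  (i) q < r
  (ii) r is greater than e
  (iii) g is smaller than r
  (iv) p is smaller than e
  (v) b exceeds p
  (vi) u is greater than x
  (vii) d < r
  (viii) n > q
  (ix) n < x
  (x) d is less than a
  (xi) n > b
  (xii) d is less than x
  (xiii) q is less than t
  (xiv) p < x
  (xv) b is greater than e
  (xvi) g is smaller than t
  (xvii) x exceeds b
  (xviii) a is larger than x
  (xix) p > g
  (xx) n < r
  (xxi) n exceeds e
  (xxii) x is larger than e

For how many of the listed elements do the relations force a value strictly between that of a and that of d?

1

The relations place d below a. An element lies strictly between them when it is forced above d and also forced below a.
Above d: {x, r, u}. Below a: {q, g, p, e, b, n, x}.
Intersection: {x} — 1.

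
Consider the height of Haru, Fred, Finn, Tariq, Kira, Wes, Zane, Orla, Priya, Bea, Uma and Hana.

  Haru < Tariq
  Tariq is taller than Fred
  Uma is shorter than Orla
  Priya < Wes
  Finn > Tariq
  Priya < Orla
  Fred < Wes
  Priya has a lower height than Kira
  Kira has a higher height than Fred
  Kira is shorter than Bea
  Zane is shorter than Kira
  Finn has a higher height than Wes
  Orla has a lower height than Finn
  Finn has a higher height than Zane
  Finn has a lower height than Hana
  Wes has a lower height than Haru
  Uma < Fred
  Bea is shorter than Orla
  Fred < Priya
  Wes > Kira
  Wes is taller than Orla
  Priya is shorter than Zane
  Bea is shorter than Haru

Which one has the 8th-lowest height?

Wes

The consecutive relations fix a unique order: Uma < Fred < Priya < Zane < Kira < Bea < Orla < Wes < Haru < Tariq < Finn < Hana.
Counting 8 from the smallest end gives Wes.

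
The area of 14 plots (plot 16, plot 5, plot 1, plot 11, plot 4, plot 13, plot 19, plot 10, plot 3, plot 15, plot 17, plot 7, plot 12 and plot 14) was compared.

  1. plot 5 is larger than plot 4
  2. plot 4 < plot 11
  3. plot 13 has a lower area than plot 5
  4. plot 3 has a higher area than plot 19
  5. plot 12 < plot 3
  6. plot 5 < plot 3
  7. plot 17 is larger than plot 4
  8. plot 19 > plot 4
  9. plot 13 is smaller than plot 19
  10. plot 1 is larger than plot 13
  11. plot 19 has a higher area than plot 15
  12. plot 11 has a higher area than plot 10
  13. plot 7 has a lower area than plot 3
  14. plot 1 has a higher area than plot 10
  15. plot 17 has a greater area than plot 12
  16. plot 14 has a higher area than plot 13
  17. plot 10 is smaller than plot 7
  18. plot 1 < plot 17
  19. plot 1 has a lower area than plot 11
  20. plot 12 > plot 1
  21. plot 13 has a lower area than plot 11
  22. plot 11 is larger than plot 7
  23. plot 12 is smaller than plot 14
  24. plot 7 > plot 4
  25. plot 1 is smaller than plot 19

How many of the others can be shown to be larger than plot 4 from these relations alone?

6

Directly above plot 4: plot 5, plot 7, plot 11, plot 19, plot 17.
One step further: plot 3 (6 so far).
Nothing else is reachable above plot 4; 6 in all.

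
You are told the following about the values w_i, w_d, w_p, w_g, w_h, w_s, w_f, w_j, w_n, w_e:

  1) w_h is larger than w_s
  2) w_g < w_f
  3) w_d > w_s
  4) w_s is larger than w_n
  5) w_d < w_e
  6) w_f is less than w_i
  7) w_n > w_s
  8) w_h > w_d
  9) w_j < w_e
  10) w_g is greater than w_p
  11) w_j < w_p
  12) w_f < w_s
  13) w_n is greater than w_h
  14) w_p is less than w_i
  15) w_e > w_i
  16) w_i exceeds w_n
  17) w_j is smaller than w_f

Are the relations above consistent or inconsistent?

Chaining the given relations yields w_s < w_d < w_h < w_n, so w_s < w_n. But one relation states w_n < w_s. These cannot both hold.

inconsistent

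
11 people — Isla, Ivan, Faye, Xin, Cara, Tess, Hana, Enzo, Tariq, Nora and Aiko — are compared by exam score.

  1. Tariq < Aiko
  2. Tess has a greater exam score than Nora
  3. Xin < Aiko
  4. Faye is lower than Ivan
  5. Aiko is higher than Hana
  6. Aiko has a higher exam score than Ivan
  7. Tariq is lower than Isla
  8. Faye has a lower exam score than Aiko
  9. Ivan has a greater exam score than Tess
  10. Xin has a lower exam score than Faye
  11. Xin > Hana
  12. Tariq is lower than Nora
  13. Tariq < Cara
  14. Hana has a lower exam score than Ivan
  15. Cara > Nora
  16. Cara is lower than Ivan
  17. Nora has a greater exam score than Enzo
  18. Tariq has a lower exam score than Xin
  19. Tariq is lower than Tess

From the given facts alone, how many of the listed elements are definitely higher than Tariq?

Directly above Tariq: Nora, Xin, Cara, Isla, Tess, Aiko.
One step further: Faye, Ivan (8 so far).
Nothing else is reachable above Tariq; 8 in all.

8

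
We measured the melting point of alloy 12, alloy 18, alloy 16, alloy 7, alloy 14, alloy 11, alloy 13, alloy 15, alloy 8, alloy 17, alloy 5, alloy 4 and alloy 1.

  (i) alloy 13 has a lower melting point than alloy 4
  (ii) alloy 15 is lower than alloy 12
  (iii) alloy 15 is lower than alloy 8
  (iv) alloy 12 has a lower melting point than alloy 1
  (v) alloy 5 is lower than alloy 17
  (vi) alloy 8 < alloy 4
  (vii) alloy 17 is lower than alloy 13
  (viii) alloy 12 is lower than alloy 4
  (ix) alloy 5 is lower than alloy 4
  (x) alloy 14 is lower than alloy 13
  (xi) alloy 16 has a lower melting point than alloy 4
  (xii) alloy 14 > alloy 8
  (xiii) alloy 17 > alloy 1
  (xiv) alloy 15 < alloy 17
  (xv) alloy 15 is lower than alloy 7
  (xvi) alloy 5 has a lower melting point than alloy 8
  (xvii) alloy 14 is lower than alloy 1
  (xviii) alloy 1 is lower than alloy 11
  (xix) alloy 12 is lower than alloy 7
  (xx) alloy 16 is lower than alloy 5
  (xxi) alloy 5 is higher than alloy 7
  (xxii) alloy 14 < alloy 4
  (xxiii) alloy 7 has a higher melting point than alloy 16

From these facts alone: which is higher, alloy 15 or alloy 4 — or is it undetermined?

alloy 4

alloy 15 < alloy 12 and alloy 12 < alloy 7 give alloy 15 < alloy 7.
With alloy 7 < alloy 5: alloy 15 < alloy 12 < alloy 7 < alloy 5.
Then alloy 5 < alloy 8 extends the chain to alloy 8.
Then alloy 8 < alloy 14 extends the chain to alloy 14.
With alloy 14 < alloy 1: alloy 15 < alloy 12 < alloy 7 < alloy 5 < alloy 8 < alloy 14 < alloy 1.
With alloy 1 < alloy 17: alloy 15 < alloy 12 < alloy 7 < alloy 5 < alloy 8 < alloy 14 < alloy 1 < alloy 17.
With alloy 17 < alloy 13: alloy 15 < alloy 12 < alloy 7 < alloy 5 < alloy 8 < alloy 14 < alloy 1 < alloy 17 < alloy 13.
With alloy 13 < alloy 4: alloy 15 < alloy 12 < alloy 7 < alloy 5 < alloy 8 < alloy 14 < alloy 1 < alloy 17 < alloy 13 < alloy 4.
So alloy 4 is higher.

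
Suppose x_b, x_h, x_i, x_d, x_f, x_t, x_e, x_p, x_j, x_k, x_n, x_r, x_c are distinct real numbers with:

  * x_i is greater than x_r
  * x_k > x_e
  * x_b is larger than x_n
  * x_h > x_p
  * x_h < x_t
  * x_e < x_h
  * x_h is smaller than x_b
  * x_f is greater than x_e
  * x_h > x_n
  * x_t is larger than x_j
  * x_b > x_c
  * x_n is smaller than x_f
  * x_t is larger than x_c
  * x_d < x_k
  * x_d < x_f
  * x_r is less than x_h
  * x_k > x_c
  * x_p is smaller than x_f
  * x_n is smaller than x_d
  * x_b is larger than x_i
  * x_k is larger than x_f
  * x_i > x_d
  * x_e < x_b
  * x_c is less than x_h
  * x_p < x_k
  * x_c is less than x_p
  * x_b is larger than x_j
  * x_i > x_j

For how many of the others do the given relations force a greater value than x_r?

From x_r the given relations immediately reach x_i, x_h.
From those, x_t, x_b — 4 in total.
No other element is forced above x_r by the given relations, so the count is 4.

4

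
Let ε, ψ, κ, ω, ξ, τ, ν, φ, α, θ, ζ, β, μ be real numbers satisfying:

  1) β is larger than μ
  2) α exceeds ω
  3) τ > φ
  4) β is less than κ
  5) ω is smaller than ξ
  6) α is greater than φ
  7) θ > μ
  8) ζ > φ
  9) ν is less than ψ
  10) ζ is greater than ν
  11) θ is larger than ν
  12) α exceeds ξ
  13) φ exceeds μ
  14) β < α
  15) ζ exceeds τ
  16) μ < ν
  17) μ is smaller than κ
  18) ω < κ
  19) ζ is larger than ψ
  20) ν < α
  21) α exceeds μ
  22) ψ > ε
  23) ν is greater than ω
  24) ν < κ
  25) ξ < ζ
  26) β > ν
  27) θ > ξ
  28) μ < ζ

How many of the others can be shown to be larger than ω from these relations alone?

From ω the given relations immediately reach ν, ξ, κ, α.
From those, β, ψ, θ, ζ — 8 in total.
Nothing else is reachable above ω; 8 in all.

8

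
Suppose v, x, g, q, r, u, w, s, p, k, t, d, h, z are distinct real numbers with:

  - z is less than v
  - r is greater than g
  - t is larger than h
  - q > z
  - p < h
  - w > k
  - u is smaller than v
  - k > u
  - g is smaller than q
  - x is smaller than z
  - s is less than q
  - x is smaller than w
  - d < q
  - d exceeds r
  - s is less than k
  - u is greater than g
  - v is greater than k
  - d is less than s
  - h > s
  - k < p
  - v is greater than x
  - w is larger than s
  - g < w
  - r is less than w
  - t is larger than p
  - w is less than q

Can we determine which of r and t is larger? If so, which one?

Chaining the given relations: r < d < s < k < p < t.
So t is larger.

t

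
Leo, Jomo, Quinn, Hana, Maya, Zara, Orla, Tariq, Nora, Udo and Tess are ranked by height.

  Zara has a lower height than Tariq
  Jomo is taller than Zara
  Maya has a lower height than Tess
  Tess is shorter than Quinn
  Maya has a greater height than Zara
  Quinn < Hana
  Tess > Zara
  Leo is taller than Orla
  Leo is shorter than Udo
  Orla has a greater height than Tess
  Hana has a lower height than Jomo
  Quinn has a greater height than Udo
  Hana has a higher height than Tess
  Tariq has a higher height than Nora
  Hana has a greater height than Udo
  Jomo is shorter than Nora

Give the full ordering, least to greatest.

Zara < Maya < Tess < Orla < Leo < Udo < Quinn < Hana < Jomo < Nora < Tariq

Nothing is placed below Zara, so it is least; from there Zara < Maya; Maya < Tess; Tess < Orla; Orla < Leo; Leo < Udo; Udo < Quinn; Quinn < Hana; Hana < Jomo; Jomo < Nora; Nora < Tariq, each given directly.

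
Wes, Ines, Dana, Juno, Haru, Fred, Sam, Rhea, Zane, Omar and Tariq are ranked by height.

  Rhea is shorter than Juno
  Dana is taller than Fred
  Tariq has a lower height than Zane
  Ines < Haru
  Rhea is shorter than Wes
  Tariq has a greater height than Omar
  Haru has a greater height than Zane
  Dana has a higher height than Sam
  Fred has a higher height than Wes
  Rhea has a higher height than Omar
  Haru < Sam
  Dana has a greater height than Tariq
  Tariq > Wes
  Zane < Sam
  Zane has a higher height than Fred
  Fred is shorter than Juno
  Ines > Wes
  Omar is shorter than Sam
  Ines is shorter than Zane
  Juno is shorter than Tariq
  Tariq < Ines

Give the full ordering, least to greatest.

The consecutive links are each given: Omar < Rhea; Rhea < Wes; Wes < Fred; Fred < Juno; Juno < Tariq; Tariq < Ines; Ines < Zane; Zane < Haru; Haru < Sam; Sam < Dana.

Omar < Rhea < Wes < Fred < Juno < Tariq < Ines < Zane < Haru < Sam < Dana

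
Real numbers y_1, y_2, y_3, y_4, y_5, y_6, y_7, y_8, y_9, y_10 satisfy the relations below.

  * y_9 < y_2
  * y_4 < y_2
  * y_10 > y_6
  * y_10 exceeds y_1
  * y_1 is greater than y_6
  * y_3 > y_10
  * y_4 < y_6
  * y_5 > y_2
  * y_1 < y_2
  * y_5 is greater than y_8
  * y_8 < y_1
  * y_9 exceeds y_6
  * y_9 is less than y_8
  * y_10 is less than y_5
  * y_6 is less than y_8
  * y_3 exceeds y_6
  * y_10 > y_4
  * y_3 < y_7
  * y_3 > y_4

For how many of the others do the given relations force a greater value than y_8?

6

From y_8 the given relations immediately reach y_1, y_5.
From those, y_2, y_10 — 4 in total.
From those, y_3 — 5 in total.
From those, y_7 — 6 in total.
Nothing else is reachable above y_8; 6 in all.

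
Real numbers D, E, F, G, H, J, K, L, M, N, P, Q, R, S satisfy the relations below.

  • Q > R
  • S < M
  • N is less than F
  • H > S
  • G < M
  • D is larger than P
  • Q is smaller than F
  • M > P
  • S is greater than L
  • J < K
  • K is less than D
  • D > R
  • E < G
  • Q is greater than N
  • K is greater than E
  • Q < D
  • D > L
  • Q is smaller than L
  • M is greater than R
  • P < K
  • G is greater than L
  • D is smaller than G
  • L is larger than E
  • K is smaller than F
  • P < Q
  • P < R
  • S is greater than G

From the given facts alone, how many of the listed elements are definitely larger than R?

The elements the relations force above R are Q, L, D, G, S, F, M, H — no chain reaches any other.
That is 8.

8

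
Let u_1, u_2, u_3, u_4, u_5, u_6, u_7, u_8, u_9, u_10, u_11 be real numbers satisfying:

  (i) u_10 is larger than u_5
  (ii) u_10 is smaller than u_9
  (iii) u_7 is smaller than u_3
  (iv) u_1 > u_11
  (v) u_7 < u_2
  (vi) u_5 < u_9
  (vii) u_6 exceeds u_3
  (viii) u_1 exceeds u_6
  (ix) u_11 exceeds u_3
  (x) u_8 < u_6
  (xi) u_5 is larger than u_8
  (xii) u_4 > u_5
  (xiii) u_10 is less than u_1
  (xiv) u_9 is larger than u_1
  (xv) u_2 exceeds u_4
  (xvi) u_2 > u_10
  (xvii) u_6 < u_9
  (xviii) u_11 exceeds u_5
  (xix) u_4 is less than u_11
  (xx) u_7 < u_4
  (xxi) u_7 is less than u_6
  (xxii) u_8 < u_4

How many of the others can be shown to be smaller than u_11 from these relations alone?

5

From u_11 the given relations immediately reach u_5, u_3, u_4.
From those, u_7, u_8 — 5 in total.
No other element is forced below u_11 by the given relations, so the count is 5.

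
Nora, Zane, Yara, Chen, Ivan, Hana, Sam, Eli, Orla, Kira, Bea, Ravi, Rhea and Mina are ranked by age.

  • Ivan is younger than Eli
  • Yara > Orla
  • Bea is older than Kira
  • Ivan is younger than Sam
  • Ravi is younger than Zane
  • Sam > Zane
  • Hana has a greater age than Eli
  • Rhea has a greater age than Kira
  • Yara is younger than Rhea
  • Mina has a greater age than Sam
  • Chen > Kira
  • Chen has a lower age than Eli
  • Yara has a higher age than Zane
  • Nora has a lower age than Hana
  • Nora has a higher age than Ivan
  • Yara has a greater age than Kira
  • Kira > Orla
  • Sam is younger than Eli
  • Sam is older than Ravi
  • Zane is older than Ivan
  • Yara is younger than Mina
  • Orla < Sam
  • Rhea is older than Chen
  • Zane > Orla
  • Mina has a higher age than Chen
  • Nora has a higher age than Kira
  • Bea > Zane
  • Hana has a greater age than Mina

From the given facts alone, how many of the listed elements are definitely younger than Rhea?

The elements the relations force below Rhea are Ravi, Ivan, Orla, Zane, Kira, Yara, Chen — no chain reaches any other.
That is 7.

7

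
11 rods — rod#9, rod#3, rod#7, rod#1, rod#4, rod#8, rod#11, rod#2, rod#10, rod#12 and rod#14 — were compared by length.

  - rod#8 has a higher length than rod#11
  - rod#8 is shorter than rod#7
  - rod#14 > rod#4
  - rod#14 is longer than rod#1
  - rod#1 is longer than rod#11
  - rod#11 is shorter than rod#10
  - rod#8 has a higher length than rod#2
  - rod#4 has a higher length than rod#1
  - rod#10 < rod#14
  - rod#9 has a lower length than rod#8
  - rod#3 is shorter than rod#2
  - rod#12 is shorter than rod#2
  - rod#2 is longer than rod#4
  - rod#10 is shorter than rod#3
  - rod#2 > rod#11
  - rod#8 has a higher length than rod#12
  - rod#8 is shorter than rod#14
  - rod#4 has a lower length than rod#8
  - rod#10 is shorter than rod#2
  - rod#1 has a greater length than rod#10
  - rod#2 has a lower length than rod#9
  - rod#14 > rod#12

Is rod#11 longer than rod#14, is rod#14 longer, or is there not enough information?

Link the given pairs in sequence: rod#11 < rod#10; rod#10 < rod#3; rod#3 < rod#2; rod#2 < rod#9; rod#9 < rod#8; rod#8 < rod#14.
Chaining these gives rod#11 < rod#10 < rod#3 < rod#2 < rod#9 < rod#8 < rod#14.
So rod#14 is longer.

rod#14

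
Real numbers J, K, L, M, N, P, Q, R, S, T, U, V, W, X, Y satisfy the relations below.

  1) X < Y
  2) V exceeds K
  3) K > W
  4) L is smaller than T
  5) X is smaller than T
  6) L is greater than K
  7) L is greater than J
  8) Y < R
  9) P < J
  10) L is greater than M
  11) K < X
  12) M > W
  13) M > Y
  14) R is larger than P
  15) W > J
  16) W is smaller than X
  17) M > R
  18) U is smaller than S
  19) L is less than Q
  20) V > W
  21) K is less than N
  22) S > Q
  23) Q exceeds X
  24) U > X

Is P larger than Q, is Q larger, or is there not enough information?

Following the relations from P: P < J < W < K < X < Y < R < M < L < Q.
So Q is larger.

Q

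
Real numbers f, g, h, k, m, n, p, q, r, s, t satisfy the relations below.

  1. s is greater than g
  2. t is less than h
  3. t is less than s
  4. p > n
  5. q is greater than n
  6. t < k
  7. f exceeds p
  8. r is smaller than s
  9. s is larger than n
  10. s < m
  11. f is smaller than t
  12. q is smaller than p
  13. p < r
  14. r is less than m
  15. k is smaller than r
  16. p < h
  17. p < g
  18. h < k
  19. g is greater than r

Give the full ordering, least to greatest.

n < q < p < f < t < h < k < r < g < s < m

Nothing is placed below n, so it is least; from there n < q; q < p; p < f; f < t; t < h; h < k; k < r; r < g; g < s; s < m, each given directly.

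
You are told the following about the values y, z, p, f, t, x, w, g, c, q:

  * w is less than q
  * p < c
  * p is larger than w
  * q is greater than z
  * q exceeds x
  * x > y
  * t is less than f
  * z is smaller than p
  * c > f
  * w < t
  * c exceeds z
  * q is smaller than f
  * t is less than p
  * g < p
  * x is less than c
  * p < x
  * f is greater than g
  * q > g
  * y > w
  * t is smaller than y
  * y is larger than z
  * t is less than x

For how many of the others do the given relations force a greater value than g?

The elements the relations force above g are p, x, q, f, c — no chain reaches any other.
That is 5.

5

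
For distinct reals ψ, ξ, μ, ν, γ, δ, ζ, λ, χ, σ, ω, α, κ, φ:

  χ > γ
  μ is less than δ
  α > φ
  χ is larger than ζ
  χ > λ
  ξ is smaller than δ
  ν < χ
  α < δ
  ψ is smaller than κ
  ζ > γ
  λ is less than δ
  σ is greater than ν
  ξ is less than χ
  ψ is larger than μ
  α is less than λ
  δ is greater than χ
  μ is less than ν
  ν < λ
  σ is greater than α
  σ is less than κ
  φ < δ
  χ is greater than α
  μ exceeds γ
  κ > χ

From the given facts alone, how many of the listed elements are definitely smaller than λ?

5

From λ the given relations immediately reach α, ν.
From those, φ, μ — 4 in total.
From those, γ — 5 in total.
No other element is forced below λ by the given relations, so the count is 5.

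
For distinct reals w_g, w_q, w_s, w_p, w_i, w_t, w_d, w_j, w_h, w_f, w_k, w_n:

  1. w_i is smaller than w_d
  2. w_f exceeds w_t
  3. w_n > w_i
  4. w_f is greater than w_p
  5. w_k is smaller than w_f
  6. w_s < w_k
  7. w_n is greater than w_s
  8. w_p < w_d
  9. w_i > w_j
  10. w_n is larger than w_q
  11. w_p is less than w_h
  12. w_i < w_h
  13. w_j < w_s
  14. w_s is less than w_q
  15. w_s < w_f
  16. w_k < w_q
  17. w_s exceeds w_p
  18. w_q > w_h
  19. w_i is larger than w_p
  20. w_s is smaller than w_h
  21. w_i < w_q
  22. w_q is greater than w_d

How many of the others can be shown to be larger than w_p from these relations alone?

The elements the relations force above w_p are w_s, w_i, w_h, w_d, w_k, w_q, w_f, w_n — no chain reaches any other.
That is 8.

8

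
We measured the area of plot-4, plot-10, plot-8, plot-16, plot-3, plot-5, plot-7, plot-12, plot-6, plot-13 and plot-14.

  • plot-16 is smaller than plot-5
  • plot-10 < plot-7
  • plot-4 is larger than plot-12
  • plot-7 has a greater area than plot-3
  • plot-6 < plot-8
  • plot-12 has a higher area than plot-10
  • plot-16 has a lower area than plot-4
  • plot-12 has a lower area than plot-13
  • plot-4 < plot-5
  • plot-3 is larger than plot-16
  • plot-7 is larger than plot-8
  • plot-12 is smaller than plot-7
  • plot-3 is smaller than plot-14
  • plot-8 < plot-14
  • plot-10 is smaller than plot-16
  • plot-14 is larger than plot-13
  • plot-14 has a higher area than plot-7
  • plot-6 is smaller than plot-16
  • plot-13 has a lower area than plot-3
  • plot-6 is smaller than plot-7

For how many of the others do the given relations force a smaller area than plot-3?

From plot-3 the given relations immediately reach plot-13, plot-16.
From those, plot-10, plot-12, plot-6 — 5 in total.
Nothing else is reachable below plot-3; 5 in all.

5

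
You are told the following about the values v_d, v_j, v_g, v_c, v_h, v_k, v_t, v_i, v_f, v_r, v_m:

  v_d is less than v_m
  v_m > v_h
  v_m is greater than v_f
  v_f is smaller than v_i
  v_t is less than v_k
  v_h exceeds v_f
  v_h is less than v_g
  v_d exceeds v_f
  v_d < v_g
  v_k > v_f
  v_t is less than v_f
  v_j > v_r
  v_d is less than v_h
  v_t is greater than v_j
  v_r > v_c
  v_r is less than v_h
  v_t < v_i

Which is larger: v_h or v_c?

The relevant relations are v_c < v_r; v_r < v_j; v_j < v_t; v_t < v_f; v_f < v_d; v_d < v_h.
Chaining these gives v_c < v_r < v_j < v_t < v_f < v_d < v_h.
So v_c < v_h; v_h is the larger of the two.

v_h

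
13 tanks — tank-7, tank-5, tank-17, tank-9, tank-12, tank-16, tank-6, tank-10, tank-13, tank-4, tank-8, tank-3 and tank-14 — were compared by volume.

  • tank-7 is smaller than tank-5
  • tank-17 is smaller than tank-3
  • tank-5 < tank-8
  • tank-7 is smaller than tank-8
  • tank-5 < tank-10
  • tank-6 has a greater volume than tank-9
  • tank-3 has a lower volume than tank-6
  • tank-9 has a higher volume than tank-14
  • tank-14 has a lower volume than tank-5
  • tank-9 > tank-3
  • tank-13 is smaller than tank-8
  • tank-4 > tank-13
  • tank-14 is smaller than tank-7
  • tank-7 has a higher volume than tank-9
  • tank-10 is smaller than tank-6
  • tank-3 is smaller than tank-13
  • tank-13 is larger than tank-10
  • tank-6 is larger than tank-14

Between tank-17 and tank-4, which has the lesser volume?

tank-17 < tank-3 and tank-3 < tank-9 give tank-17 < tank-9.
Then tank-9 < tank-7 extends the chain to tank-7.
Then tank-7 < tank-5 extends the chain to tank-5.
Then tank-5 < tank-10 extends the chain to tank-10.
Then tank-10 < tank-13 extends the chain to tank-13.
Then tank-13 < tank-4 extends the chain to tank-4.
So tank-17 < tank-4; tank-17 is the smaller of the two.

tank-17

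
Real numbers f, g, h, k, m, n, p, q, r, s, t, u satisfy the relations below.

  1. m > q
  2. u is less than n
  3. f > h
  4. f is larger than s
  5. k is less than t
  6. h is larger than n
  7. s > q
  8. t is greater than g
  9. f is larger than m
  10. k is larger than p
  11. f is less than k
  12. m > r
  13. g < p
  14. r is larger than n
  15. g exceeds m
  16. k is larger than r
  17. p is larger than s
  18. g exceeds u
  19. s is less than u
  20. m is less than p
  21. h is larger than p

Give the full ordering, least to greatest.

Each adjacent pair is fixed by a given relation: q < s; s < u; u < n; n < r; r < m; m < g; g < p; p < h; h < f; f < k; k < t. Chaining them end to end gives the full order.

q < s < u < n < r < m < g < p < h < f < k < t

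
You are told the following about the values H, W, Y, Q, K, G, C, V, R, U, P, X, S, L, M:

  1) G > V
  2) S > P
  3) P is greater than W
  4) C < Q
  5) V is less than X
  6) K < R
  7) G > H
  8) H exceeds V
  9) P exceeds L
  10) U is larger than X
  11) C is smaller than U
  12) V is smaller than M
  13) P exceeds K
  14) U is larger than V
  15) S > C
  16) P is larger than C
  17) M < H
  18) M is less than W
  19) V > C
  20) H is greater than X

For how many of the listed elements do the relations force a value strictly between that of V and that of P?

2

The relations place V below P. An element lies strictly between them when it is forced above V and also forced below P.
Above V: {M, X, U, W, H, G, S}. Below P: {C, M, W, L, K}.
Intersection: {M, W} — 2.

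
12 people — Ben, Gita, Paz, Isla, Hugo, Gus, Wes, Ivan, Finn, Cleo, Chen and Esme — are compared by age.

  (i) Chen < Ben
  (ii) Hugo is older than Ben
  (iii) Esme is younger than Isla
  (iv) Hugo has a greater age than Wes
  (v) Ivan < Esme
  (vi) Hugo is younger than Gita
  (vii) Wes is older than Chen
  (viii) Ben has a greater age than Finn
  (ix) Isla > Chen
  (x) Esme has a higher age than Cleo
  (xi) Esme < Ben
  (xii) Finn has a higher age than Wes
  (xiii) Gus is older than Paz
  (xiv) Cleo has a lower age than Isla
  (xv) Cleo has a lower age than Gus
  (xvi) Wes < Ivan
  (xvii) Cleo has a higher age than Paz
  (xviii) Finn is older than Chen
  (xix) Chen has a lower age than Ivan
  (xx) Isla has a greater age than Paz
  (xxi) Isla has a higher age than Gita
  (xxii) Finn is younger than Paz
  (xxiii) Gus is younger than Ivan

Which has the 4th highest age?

Ben

The consecutive relations fix a unique order: Chen < Wes < Finn < Paz < Cleo < Gus < Ivan < Esme < Ben < Hugo < Gita < Isla.
The 4th largest is Ben.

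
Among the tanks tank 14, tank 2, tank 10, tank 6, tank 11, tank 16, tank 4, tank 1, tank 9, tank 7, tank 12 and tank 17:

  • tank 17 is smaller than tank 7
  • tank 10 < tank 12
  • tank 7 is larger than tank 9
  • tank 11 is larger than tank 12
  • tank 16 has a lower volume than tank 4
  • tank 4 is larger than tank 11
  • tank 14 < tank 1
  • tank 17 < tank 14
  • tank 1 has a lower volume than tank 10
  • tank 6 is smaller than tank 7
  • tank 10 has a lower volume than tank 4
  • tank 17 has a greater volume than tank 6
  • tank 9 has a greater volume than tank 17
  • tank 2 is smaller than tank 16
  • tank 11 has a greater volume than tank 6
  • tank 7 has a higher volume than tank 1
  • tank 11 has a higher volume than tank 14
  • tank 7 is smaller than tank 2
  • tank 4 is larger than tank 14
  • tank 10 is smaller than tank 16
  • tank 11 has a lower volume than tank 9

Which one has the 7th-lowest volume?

Chaining the given pairs: tank 6 < tank 17 < tank 14 < tank 1 < tank 10 < tank 12 < tank 11 < tank 9 < tank 7 < tank 2 < tank 16 < tank 4.
Counting 7 from the smallest end gives tank 11.

tank 11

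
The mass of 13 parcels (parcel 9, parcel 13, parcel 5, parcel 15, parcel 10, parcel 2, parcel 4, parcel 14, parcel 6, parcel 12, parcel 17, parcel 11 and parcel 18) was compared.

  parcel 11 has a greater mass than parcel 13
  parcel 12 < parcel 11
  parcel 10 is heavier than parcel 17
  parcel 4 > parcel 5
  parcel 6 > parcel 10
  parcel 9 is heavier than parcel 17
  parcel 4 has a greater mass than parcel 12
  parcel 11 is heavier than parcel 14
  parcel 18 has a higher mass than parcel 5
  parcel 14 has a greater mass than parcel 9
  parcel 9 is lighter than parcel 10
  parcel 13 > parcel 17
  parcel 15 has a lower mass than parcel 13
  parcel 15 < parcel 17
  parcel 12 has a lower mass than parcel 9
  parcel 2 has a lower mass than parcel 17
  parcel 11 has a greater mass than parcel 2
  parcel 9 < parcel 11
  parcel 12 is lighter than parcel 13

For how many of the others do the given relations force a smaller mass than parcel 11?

The elements the relations force below parcel 11 are parcel 2, parcel 15, parcel 17, parcel 12, parcel 9, parcel 13, parcel 14 — no chain reaches any other.
That is 7.

7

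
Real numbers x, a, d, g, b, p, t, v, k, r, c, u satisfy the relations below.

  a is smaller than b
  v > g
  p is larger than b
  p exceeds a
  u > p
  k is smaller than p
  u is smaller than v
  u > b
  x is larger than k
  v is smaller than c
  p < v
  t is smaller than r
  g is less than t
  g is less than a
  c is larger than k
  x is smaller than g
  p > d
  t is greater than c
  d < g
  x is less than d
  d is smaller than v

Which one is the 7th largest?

b

Chaining the given pairs: k < x < d < g < a < b < p < u < v < c < t < r.
Counting 7 from the largest end gives b.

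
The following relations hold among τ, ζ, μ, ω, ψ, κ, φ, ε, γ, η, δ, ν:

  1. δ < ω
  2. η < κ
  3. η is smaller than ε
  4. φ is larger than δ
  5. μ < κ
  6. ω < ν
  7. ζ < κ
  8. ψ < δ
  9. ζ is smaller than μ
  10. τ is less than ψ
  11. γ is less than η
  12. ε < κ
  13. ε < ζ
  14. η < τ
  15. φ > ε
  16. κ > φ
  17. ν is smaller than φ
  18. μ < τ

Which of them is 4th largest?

ω

The consecutive relations fix a unique order: γ < η < ε < ζ < μ < τ < ψ < δ < ω < ν < φ < κ.
Counting 4 from the largest end gives ω.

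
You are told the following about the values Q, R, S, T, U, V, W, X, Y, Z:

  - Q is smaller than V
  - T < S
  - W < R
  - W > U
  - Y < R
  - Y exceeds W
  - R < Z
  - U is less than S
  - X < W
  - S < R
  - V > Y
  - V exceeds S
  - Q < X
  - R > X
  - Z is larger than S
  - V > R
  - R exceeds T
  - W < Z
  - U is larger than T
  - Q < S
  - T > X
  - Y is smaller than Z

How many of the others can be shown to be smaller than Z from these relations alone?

8

From Z the given relations immediately reach S, W, Y, R.
From those, Q, X, T, U — 8 in total.
No other element is forced below Z by the given relations, so the count is 8.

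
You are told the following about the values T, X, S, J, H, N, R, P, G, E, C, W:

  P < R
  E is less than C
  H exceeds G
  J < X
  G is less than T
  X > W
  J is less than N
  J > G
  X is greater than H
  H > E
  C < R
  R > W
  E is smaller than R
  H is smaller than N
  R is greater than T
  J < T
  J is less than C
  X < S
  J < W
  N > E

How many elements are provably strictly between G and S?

4

The relations place G below S. An element lies strictly between them when it is forced above G and also forced below S.
Above G: {J, W, C, T, H, X, R, N}. Below S: {J, W, E, H, X}.
Intersection: {J, W, H, X} — 4.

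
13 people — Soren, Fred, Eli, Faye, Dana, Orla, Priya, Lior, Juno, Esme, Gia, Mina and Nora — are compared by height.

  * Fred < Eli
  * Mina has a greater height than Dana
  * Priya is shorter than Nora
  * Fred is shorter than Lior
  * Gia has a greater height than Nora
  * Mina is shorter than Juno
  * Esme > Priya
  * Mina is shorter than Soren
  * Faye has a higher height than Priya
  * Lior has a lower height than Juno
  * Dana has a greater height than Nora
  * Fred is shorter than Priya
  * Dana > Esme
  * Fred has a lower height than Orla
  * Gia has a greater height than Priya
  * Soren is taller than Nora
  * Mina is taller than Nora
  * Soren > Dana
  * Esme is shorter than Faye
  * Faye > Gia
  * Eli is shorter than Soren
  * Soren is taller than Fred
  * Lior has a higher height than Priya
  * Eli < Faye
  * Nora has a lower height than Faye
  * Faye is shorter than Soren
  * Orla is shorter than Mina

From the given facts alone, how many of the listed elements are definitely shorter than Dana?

4

The elements the relations force below Dana are Fred, Priya, Nora, Esme — no chain reaches any other.
That is 4.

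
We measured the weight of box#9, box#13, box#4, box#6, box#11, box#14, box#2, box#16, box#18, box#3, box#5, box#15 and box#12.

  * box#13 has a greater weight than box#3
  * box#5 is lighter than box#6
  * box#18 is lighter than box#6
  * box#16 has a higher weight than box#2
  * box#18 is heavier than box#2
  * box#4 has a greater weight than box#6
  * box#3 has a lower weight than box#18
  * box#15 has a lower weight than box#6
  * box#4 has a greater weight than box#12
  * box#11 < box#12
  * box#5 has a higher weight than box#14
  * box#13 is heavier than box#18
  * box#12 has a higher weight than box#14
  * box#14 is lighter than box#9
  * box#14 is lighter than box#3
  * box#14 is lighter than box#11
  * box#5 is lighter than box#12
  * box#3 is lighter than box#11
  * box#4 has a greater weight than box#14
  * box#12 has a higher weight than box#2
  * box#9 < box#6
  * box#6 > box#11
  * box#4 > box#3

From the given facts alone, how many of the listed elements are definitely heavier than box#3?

6

Directly above box#3: box#11, box#18, box#13, box#4.
One step further: box#12, box#6 (6 so far).
No other element is forced above box#3 by the given relations, so the count is 6.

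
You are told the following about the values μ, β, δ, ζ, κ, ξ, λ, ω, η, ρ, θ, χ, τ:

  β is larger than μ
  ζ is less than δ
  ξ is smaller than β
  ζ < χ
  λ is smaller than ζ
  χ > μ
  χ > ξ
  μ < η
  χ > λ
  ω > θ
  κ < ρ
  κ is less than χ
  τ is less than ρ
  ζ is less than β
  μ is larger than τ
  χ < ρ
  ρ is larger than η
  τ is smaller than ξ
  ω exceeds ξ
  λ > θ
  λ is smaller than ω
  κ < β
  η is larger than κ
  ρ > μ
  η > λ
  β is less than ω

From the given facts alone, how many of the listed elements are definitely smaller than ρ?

Directly below ρ: τ, κ, μ, η, χ.
One step further: λ, ξ, ζ (8 so far).
One step further: θ (9 so far).
No other element is forced below ρ by the given relations, so the count is 9.

9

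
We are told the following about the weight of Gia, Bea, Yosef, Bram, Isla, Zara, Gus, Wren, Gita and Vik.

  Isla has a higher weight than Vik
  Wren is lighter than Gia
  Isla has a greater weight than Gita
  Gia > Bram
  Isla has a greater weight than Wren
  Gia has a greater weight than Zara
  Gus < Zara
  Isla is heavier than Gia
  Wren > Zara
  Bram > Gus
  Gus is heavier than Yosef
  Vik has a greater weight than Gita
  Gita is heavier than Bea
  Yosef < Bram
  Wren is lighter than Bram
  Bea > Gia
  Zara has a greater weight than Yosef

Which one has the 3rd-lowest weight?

The consecutive relations fix a unique order: Yosef < Gus < Zara < Wren < Bram < Gia < Bea < Gita < Vik < Isla.
The 3rd smallest is Zara.

Zara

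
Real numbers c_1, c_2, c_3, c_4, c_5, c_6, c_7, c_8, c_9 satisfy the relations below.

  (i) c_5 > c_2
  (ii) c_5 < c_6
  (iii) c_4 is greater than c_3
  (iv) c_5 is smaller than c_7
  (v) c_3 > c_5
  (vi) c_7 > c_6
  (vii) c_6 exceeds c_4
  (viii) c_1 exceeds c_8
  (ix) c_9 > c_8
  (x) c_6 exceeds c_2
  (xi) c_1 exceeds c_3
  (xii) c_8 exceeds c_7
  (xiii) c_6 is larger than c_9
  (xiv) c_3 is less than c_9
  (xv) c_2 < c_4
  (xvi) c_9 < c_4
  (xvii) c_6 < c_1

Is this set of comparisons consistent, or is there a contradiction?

Chaining the given relations yields c_9 < c_4 < c_6 < c_7 < c_8, so c_9 < c_8. But one relation states c_8 < c_9. These cannot both hold.

inconsistent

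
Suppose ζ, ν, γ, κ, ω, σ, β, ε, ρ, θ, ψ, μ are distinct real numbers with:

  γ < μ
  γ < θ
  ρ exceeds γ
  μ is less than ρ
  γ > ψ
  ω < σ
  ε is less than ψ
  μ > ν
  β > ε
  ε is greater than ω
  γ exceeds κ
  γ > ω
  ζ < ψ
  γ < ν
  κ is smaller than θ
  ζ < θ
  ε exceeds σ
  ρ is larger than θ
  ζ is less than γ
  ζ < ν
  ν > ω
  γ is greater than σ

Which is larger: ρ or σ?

ρ

σ < ε and ε < ψ give σ < ψ.
Then ψ < γ extends the chain to γ.
Then γ < ν extends the chain to ν.
Then ν < μ extends the chain to μ.
With μ < ρ: σ < ε < ψ < γ < ν < μ < ρ.
So σ < ρ; ρ is the larger of the two.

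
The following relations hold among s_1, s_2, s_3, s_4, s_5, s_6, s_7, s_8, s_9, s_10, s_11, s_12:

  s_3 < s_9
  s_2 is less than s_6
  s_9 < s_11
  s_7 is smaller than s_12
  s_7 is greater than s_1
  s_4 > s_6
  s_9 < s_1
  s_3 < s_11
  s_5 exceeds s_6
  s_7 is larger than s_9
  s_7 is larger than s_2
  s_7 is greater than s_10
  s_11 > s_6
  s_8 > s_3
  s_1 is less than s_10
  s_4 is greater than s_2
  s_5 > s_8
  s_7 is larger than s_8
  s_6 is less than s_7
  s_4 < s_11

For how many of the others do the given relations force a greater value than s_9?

Directly above s_9: s_1, s_11, s_7.
One step further: s_10, s_12 (5 so far).
Nothing else is reachable above s_9; 5 in all.

5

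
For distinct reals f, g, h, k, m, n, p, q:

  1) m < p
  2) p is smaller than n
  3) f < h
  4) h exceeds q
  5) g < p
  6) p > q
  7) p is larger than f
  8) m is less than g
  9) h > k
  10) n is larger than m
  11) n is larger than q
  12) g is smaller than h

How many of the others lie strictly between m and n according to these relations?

2

Chaining upward from m reaches: g, p, h.
Chaining downward from n reaches: q, g, f, p.
Strictly between m and n are those in both lists: g, p — 2 elements.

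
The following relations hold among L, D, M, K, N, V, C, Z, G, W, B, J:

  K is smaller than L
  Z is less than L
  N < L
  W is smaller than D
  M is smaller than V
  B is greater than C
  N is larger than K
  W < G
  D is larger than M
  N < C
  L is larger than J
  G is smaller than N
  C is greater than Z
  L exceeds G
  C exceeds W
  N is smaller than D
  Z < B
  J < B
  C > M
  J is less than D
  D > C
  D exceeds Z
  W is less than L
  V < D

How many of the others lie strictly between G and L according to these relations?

The relations place G below L. An element lies strictly between them when it is forced above G and also forced below L.
Above G: {N, C, D, B}. Below L: {W, J, K, Z, N}.
Intersection: {N} — 1.

1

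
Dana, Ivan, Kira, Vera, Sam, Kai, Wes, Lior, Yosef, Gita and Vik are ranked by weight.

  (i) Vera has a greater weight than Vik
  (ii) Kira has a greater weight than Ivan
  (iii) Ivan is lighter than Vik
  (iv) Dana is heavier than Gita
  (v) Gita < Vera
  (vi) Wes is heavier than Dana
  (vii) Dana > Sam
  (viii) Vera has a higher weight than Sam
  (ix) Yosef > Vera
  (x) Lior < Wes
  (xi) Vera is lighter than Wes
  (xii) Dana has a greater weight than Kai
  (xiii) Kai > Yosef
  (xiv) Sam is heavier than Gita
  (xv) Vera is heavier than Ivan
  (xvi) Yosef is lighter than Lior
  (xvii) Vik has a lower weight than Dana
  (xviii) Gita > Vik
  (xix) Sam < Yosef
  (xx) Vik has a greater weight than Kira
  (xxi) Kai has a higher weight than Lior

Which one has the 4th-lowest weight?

Chaining the given pairs: Ivan < Kira < Vik < Gita < Sam < Vera < Yosef < Lior < Kai < Dana < Wes.
The 4th smallest is Gita.

Gita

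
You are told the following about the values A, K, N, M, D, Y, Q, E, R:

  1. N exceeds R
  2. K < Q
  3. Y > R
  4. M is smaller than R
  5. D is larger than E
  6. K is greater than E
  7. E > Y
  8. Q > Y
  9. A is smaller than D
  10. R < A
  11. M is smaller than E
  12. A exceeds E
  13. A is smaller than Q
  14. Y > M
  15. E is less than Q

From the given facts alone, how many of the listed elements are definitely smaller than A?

4

The elements the relations force below A are M, R, Y, E — no chain reaches any other.
That is 4.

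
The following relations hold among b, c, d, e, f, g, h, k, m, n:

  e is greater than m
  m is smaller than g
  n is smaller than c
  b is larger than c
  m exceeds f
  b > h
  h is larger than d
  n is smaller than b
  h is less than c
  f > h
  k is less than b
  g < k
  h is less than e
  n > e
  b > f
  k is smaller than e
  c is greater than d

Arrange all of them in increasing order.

d < h < f < m < g < k < e < n < c < b

Each adjacent pair is fixed by a given relation: d < h; h < f; f < m; m < g; g < k; k < e; e < n; n < c; c < b. Chaining them end to end gives the full order.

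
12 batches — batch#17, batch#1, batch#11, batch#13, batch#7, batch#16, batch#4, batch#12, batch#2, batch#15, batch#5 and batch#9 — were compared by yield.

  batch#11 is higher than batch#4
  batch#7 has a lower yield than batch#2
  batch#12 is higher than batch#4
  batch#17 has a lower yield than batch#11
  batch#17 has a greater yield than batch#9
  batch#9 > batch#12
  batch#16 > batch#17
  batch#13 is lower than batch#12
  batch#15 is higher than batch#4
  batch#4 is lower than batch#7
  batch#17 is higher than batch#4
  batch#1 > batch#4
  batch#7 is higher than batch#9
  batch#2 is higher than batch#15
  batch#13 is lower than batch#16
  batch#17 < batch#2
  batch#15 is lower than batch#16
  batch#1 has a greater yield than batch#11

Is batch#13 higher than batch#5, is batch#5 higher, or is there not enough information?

undetermined

Following every chain through batch#13: above batch#13 we get batch#12, batch#9, batch#17, batch#16, batch#11, batch#7, batch#1, batch#2.
batch#5 is not reached, and no chain runs the other way from batch#5 to batch#13.
So the given relations leave the order of batch#13 and batch#5 undetermined.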